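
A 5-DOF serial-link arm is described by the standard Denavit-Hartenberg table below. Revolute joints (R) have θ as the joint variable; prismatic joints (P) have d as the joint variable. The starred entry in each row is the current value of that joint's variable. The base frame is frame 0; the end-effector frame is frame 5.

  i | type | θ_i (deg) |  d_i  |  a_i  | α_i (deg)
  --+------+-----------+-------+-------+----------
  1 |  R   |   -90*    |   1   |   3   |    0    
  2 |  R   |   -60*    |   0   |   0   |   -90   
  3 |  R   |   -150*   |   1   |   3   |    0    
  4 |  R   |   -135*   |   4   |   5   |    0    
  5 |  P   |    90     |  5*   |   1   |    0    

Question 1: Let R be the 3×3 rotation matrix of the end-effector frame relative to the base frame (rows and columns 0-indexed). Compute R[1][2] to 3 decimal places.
-0.866

End-effector z-axis (col 2 of R) = (0.5000,-0.8660,0.0000)
R[1][2] = -0.8660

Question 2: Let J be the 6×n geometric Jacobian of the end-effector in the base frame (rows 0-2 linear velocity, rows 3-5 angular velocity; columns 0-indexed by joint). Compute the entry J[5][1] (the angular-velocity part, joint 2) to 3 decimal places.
1.000

axis z_1 = (0.0000,0.0000,1.0000); lever o_n−o_1 = (6.9658,-7.5253,-3.5884)
cross product → J_v[:, 1] = (7.5253,6.9658,-0.0000)
J_ω[:, 1] = z_1
entry J[5][1] = 1.0000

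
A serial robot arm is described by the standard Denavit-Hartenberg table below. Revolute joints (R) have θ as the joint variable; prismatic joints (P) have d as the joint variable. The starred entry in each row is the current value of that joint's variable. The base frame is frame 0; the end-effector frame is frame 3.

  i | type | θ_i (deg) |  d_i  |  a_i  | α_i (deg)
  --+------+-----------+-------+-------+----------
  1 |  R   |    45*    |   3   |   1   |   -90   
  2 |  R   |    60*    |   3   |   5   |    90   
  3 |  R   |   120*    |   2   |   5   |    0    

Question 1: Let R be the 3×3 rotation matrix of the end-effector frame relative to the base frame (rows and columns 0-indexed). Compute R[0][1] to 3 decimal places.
End-effector y-axis (col 1 of R) = (0.0474,-0.6597,0.7500)
R[0][1] = 0.0474

0.047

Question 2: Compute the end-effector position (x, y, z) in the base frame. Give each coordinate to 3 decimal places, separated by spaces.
-2.367 7.999 1.835

after link 1: o_1 = (0.7071, 0.7071, 3.0000)
after link 2: o_2 = (0.3536, 4.5962, -1.3301)
after link 3: o_3 = (-2.3674, 7.9989, 1.8349)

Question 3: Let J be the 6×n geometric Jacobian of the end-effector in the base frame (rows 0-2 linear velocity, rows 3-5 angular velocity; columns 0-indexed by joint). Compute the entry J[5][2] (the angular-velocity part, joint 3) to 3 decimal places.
axis z_2 = (0.6124,0.6124,0.5000); lever o_n−o_2 = (-2.7210,3.4027,3.1651)
cross product → J_v[:, 2] = (0.2368,-3.2987,3.7500)
J_ω[:, 2] = z_2
entry J[5][2] = 0.5000

0.500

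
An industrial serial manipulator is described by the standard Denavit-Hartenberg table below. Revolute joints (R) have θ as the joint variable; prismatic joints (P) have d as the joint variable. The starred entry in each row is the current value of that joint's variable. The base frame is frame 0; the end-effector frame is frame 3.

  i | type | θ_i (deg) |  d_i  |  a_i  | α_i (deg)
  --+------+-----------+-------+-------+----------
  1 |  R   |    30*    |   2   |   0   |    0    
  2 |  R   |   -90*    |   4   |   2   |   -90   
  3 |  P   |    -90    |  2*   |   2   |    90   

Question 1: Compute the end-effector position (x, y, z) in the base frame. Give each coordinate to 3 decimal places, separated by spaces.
after link 1: o_1 = (0.0000, 0.0000, 2.0000)
after link 2: o_2 = (1.0000, -1.7321, 6.0000)
after link 3: o_3 = (2.7321, -0.7321, 8.0000)

2.732 -0.732 8.000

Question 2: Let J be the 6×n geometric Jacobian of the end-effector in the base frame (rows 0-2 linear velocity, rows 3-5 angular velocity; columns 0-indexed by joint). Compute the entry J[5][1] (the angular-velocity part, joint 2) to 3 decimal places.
1.000

axis z_1 = (0.0000,0.0000,1.0000); lever o_n−o_1 = (2.7321,-0.7321,6.0000)
cross product → J_v[:, 1] = (0.7321,2.7321,-0.0000)
J_ω[:, 1] = z_1
entry J[5][1] = 1.0000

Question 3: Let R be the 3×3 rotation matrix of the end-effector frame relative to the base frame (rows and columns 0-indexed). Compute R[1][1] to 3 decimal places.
0.500

End-effector y-axis (col 1 of R) = (0.8660,0.5000,0.0000)
R[1][1] = 0.5000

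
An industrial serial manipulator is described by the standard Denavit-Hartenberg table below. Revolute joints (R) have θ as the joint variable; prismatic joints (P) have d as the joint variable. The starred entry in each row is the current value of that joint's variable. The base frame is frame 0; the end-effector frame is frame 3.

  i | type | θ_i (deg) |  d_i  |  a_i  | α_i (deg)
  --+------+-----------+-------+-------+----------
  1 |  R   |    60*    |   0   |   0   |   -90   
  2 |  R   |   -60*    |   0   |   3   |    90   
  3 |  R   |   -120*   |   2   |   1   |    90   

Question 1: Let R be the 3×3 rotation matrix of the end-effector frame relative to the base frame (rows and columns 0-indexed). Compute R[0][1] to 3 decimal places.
-0.433

End-effector y-axis (col 1 of R) = (-0.4330,-0.7500,0.5000)
R[0][1] = -0.4330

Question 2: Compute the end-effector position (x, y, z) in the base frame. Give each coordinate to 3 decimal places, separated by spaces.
0.509 -0.850 3.165

after link 1: o_1 = (0.0000, 0.0000, 0.0000)
after link 2: o_2 = (0.7500, 1.2990, 2.5981)
after link 3: o_3 = (0.5090, -0.8505, 3.1651)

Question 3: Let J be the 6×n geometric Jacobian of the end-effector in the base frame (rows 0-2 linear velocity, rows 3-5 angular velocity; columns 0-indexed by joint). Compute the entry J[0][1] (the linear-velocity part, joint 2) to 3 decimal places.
1.583

axis z_1 = (-0.8660,0.5000,0.0000); lever o_n−o_1 = (0.5090,-0.8505,3.1651)
cross product → J_v[:, 1] = (1.5825,2.7410,0.4821)
J_ω[:, 1] = z_1
entry J[0][1] = 1.5825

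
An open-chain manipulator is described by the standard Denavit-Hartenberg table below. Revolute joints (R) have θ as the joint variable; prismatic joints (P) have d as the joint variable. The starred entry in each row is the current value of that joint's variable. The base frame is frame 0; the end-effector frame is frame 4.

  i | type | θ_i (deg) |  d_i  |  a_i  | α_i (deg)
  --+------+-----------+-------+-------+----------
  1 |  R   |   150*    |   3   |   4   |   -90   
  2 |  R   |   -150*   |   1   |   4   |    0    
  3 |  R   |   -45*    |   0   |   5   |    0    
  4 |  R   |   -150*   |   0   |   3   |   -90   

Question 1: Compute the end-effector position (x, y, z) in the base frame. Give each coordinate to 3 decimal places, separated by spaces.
after link 1: o_1 = (-3.4641, 2.0000, 3.0000)
after link 2: o_2 = (-0.9641, -0.5981, 5.0000)
after link 3: o_3 = (3.2185, -3.0129, 3.7059)
after link 4: o_4 = (0.7089, -1.5640, 2.9294)

0.709 -1.564 2.929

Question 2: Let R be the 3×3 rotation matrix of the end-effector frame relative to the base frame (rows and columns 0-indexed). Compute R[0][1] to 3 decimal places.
0.500

End-effector y-axis (col 1 of R) = (0.5000,0.8660,-0.0000)
R[0][1] = 0.5000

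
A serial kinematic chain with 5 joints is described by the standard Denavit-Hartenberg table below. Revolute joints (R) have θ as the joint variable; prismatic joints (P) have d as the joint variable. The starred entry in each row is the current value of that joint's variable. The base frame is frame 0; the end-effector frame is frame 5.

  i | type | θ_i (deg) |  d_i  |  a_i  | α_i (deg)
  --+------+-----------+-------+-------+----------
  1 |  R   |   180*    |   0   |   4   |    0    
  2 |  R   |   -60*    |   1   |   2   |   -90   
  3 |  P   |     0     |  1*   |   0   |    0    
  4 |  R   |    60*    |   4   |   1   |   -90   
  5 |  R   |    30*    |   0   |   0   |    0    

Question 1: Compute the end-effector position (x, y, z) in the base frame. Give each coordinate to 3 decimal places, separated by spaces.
-9.580 -0.335 0.134

after link 1: o_1 = (-4.0000, 0.0000, 0.0000)
after link 2: o_2 = (-5.0000, 1.7321, 1.0000)
after link 3: o_3 = (-5.8660, 1.2321, 1.0000)
after link 4: o_4 = (-9.5801, -0.3349, 0.1340)
after link 5: o_5 = (-9.5801, -0.3349, 0.1340)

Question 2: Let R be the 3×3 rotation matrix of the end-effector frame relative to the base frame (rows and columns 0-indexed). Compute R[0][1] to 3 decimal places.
0.875

End-effector y-axis (col 1 of R) = (0.8750,0.2165,0.4330)
R[0][1] = 0.8750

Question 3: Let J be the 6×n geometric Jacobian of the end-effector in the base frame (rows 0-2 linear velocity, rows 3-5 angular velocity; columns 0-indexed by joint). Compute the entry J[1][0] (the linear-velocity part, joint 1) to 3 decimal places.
axis z_0 = ẑ; lever o_n−o_0 = (-9.5801,-0.3349,0.1340)
cross product → J_v[:, 0] = (0.3349,-9.5801,0.0000)
J_ω[:, 0] = z_0
entry J[1][0] = -9.5801

-9.580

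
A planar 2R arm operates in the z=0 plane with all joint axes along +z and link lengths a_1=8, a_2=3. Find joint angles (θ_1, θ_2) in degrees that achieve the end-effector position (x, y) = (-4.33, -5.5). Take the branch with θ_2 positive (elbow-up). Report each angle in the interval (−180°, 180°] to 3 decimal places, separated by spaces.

cos θ_2 = (48.9989−8²−3²)/(2·8·3) = -0.5000; θ_2 = 120.0015° (elbow-up)
β = atan2(-5.5000,-4.3300) = -128.2124°; ψ = atan2(2.5980,6.4999) = 21.7867°
θ_1 = β − ψ = -149.9991°

-149.999 120.002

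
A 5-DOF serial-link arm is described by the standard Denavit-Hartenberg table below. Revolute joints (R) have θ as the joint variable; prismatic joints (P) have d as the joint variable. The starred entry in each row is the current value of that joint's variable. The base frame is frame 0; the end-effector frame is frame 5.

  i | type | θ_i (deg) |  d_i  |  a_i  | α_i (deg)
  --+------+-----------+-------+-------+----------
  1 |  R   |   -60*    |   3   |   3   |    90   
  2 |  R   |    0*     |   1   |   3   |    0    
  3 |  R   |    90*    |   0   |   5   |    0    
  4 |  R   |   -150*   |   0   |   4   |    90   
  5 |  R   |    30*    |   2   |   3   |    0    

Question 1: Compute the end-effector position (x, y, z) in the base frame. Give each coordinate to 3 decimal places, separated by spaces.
1.618 -7.803 1.286

after link 1: o_1 = (1.5000, -2.5981, 3.0000)
after link 2: o_2 = (2.1340, -5.6962, 3.0000)
after link 3: o_3 = (2.1340, -5.6962, 8.0000)
after link 4: o_4 = (3.1340, -7.4282, 4.5359)
after link 5: o_5 = (1.6184, -7.8032, 1.2859)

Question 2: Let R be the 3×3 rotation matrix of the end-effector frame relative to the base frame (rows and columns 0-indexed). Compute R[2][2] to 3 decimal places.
End-effector z-axis (col 2 of R) = (-0.4330,0.7500,-0.5000)
R[2][2] = -0.5000

-0.500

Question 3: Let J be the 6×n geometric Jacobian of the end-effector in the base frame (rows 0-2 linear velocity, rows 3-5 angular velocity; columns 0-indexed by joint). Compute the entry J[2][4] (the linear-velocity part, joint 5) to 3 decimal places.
axis z_4 = (-0.4330,0.7500,-0.5000); lever o_n−o_4 = (-1.5155,-0.3750,-3.2500)
cross product → J_v[:, 4] = (-2.6250,-0.6495,1.2990)
J_ω[:, 4] = z_4
entry J[2][4] = 1.2990

1.299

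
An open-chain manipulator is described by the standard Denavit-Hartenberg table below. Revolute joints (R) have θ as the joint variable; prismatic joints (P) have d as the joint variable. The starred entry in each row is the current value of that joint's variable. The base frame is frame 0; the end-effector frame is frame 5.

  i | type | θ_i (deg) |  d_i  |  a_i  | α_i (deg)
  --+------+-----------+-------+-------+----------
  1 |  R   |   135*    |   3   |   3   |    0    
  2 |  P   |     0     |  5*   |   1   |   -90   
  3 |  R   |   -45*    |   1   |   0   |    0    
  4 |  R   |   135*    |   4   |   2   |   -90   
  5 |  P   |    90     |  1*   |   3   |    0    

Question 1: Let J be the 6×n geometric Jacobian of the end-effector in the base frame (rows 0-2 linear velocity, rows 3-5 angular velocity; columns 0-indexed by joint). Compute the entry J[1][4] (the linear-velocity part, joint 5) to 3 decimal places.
prismatic axis z_4 = (0.7071,-0.7071,0.0000)
J_v[:, 4] = z_4; J_ω[:, 4] = (0,0,0)
entry J[1][4] = -0.7071

-0.707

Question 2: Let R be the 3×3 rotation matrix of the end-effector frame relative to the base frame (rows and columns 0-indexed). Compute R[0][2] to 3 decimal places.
End-effector z-axis (col 2 of R) = (0.7071,-0.7071,0.0000)
R[0][2] = 0.7071

0.707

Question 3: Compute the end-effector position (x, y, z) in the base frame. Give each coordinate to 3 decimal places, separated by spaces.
-3.536 0.707 6.000

after link 1: o_1 = (-2.1213, 2.1213, 3.0000)
after link 2: o_2 = (-2.8284, 2.8284, 8.0000)
after link 3: o_3 = (-3.5355, 2.1213, 8.0000)
after link 4: o_4 = (-6.3640, -0.7071, 6.0000)
after link 5: o_5 = (-3.5355, 0.7071, 6.0000)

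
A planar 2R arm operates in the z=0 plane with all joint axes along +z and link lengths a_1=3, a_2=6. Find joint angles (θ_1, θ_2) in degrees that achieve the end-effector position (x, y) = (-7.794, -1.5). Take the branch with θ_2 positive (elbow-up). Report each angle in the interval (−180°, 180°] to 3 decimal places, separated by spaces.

149.996 60.007

cos θ_2 = (62.9964−3²−6²)/(2·3·6) = 0.4999; θ_2 = 60.0065° (elbow-up)
β = atan2(-1.5000,-7.7940) = -169.1063°; ψ = atan2(5.1965,5.9994) = 40.8981°
θ_1 = β − ψ = -210.0044°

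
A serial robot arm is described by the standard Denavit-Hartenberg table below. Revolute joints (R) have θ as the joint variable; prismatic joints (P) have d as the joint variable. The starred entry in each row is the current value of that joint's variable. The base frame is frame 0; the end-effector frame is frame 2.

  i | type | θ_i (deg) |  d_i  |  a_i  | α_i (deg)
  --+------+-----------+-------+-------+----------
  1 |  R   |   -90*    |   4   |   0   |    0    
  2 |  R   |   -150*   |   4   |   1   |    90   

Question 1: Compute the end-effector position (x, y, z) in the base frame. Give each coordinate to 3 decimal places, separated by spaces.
-0.500 0.866 8.000

after link 1: o_1 = (0.0000, 0.0000, 4.0000)
after link 2: o_2 = (-0.5000, 0.8660, 8.0000)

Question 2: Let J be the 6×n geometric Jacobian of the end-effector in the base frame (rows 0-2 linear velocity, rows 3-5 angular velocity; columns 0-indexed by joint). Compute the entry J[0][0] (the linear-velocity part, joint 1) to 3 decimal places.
-0.866

axis z_0 = ẑ; lever o_n−o_0 = (-0.5000,0.8660,8.0000)
cross product → J_v[:, 0] = (-0.8660,-0.5000,0.0000)
J_ω[:, 0] = z_0
entry J[0][0] = -0.8660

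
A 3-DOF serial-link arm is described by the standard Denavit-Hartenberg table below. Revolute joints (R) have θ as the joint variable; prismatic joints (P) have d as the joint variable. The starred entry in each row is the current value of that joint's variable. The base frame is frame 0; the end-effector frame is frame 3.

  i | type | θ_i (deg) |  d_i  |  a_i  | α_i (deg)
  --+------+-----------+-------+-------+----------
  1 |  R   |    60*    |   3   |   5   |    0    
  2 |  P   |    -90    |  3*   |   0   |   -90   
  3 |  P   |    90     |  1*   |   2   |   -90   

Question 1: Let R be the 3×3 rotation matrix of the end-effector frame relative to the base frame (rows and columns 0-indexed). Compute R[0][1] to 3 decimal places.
End-effector y-axis (col 1 of R) = (-0.5000,-0.8660,-0.0000)
R[0][1] = -0.5000

-0.500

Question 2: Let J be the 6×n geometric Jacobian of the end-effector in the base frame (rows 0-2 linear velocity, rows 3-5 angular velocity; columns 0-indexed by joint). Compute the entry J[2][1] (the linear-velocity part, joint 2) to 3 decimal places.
prismatic axis z_1 = (0.0000,0.0000,1.0000)
J_v[:, 1] = z_1; J_ω[:, 1] = (0,0,0)
entry J[2][1] = 1.0000

1.000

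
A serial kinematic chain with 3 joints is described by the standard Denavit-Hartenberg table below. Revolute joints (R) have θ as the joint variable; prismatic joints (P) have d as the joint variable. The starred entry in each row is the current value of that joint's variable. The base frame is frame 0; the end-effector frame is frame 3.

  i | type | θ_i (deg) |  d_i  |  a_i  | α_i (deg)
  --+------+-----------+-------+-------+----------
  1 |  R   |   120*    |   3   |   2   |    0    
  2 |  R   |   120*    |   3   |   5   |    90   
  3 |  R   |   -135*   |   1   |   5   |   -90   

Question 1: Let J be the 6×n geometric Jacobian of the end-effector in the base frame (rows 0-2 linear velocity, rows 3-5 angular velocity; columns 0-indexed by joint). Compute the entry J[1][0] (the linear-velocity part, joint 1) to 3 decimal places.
-2.598

axis z_0 = ẑ; lever o_n−o_0 = (-2.5983,0.9638,2.4645)
cross product → J_v[:, 0] = (-0.9638,-2.5983,0.0000)
J_ω[:, 0] = z_0
entry J[1][0] = -2.5983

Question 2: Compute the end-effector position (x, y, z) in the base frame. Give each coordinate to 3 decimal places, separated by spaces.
after link 1: o_1 = (-1.0000, 1.7321, 3.0000)
after link 2: o_2 = (-3.5000, -2.5981, 6.0000)
after link 3: o_3 = (-2.5983, 0.9638, 2.4645)

-2.598 0.964 2.464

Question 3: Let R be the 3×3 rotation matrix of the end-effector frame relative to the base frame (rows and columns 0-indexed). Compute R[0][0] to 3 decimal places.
End-effector x-axis (col 0 of R) = (0.3536,0.6124,-0.7071)
R[0][0] = 0.3536

0.354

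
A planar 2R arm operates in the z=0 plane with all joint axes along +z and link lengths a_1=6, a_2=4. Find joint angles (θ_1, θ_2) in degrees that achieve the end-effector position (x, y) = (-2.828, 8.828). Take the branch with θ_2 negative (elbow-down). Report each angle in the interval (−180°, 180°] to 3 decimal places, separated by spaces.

cos θ_2 = (85.9312−6²−4²)/(2·6·4) = 0.7069; θ_2 = -45.0168° (elbow-down)
β = atan2(8.8280,-2.8280) = 107.7626°; ψ = atan2(-2.8293,8.8276) = -17.7707°
θ_1 = β − ψ = 125.5333°

125.533 -45.017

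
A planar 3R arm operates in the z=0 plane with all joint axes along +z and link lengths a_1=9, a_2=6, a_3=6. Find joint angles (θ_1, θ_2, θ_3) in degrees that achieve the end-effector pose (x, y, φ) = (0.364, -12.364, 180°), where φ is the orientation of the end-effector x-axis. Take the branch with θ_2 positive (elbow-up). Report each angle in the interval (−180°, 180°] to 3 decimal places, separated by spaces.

wrist centre = target − a_3·(cos φ, sin φ) = (6.3640, -12.3640)
cos θ_2 = (193.3690−9²−6²)/(2·9·6) = 0.7071; θ_2 = 44.9989° (elbow-up)
β = atan2(-12.3640,6.3640) = -62.7642°; ψ = atan2(4.2426,13.2427) = 17.7639°
θ_1 = β − ψ = -80.5281°
θ_3 = φ − θ_1 − θ_2 = -144.4708° (wrapped to (-180°,180°])

-80.528 44.999 -144.471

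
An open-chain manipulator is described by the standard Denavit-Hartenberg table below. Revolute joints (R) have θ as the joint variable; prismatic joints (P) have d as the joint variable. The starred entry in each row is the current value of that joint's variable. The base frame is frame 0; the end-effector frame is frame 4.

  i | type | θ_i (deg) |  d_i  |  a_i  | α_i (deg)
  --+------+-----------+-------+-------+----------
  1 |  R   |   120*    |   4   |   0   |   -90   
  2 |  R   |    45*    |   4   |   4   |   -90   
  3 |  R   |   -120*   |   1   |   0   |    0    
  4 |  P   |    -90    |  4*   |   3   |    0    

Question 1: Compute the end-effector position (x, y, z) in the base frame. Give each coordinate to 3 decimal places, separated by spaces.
-0.893 -3.453 -0.527

after link 1: o_1 = (0.0000, 0.0000, 4.0000)
after link 2: o_2 = (-4.8783, 0.4495, 1.1716)
after link 3: o_3 = (-4.5248, -0.1629, 0.4645)
after link 4: o_4 = (-0.8930, -3.4534, -0.5268)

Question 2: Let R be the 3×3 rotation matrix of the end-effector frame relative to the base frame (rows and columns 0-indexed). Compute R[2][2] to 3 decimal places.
End-effector z-axis (col 2 of R) = (0.3536,-0.6124,-0.7071)
R[2][2] = -0.7071

-0.707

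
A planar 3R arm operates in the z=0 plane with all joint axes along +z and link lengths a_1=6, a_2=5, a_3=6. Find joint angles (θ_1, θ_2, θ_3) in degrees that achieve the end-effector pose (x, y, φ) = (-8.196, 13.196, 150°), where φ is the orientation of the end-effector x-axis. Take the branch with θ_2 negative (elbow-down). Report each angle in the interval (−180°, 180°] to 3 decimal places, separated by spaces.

120.003 -30.008 60.005

wrist centre = target − a_3·(cos φ, sin φ) = (-2.9998, 10.1960)
cos θ_2 = (112.9575−6²−5²)/(2·6·5) = 0.8660; θ_2 = -30.0077° (elbow-down)
β = atan2(10.1960,-2.9998) = 106.3948°; ψ = atan2(-2.5006,10.3298) = -13.6081°
θ_1 = β − ψ = 120.0029°
θ_3 = φ − θ_1 − θ_2 = 60.0048° (wrapped to (-180°,180°])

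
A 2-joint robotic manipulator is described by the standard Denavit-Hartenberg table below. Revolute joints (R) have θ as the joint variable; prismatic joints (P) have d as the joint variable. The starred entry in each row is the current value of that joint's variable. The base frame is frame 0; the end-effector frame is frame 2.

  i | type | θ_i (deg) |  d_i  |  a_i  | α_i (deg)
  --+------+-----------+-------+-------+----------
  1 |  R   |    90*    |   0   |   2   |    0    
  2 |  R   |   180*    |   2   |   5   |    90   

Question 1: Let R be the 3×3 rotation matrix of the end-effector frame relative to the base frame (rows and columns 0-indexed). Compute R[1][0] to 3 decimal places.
-1.000

End-effector x-axis (col 0 of R) = (-0.0000,-1.0000,0.0000)
R[1][0] = -1.0000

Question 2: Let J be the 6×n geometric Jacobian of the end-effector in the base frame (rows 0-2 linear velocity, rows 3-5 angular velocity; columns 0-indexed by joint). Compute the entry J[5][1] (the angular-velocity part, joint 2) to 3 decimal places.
1.000

axis z_1 = (0.0000,0.0000,1.0000); lever o_n−o_1 = (-0.0000,-5.0000,2.0000)
cross product → J_v[:, 1] = (5.0000,-0.0000,0.0000)
J_ω[:, 1] = z_1
entry J[5][1] = 1.0000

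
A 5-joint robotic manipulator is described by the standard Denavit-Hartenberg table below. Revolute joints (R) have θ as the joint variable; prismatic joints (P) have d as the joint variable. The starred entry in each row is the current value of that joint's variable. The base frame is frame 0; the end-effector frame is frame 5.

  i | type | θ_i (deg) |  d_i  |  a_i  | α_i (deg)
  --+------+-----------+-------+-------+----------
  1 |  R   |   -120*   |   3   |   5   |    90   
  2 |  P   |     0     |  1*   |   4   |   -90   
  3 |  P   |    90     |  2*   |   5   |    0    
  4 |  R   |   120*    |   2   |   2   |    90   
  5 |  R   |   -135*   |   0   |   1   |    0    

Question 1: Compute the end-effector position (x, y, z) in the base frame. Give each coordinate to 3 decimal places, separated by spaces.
after link 1: o_1 = (-2.5000, -4.3301, 3.0000)
after link 2: o_2 = (-5.3660, -7.2942, 3.0000)
after link 3: o_3 = (-1.0359, -9.7942, 5.0000)
after link 4: o_4 = (-1.0359, -7.7942, 7.0000)
after link 5: o_5 = (-1.0359, -8.5013, 6.2929)

-1.036 -8.501 6.293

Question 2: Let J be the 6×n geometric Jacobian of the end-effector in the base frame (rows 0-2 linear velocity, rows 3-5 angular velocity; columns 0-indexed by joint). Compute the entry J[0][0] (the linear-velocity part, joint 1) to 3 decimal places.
axis z_0 = ẑ; lever o_n−o_0 = (-1.0359,-8.5013,6.2929)
cross product → J_v[:, 0] = (8.5013,-1.0359,0.0000)
J_ω[:, 0] = z_0
entry J[0][0] = 8.5013

8.501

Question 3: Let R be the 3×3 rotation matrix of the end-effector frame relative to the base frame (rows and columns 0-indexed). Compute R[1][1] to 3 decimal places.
0.707

End-effector y-axis (col 1 of R) = (0.0000,0.7071,-0.7071)
R[1][1] = 0.7071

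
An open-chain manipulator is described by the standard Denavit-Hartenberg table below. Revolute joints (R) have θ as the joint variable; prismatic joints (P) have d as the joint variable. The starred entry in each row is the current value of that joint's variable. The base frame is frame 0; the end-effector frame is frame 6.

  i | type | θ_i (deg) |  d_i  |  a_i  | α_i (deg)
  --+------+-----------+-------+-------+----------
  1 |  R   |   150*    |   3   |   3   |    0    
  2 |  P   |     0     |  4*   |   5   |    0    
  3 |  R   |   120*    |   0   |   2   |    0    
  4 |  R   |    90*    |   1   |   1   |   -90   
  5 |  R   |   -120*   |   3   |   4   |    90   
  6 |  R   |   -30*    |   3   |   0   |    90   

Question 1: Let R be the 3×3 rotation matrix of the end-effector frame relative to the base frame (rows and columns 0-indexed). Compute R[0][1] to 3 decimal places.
End-effector y-axis (col 1 of R) = (-0.8660,0.0000,-0.5000)
R[0][1] = -0.8660

-0.866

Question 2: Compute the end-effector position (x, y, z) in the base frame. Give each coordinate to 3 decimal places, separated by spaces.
-10.526 5.000 9.964

after link 1: o_1 = (-2.5981, 1.5000, 3.0000)
after link 2: o_2 = (-6.9282, 4.0000, 7.0000)
after link 3: o_3 = (-6.9282, 2.0000, 7.0000)
after link 4: o_4 = (-5.9282, 2.0000, 8.0000)
after link 5: o_5 = (-7.9282, 5.0000, 11.4641)
after link 6: o_6 = (-10.5263, 5.0000, 9.9641)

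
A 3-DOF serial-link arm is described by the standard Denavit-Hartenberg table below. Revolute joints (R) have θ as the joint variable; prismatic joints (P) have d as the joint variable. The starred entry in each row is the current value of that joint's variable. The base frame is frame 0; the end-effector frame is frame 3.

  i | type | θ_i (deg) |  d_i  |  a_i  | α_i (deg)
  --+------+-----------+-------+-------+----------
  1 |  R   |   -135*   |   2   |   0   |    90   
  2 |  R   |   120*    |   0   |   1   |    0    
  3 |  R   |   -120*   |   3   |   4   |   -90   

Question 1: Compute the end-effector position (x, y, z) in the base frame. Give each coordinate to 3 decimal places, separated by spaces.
after link 1: o_1 = (0.0000, 0.0000, 2.0000)
after link 2: o_2 = (0.3536, 0.3536, 2.8660)
after link 3: o_3 = (-4.5962, -0.3536, 2.8660)

-4.596 -0.354 2.866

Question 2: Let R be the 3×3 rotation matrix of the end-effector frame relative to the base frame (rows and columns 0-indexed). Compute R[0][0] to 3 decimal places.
End-effector x-axis (col 0 of R) = (-0.7071,-0.7071,0.0000)
R[0][0] = -0.7071

-0.707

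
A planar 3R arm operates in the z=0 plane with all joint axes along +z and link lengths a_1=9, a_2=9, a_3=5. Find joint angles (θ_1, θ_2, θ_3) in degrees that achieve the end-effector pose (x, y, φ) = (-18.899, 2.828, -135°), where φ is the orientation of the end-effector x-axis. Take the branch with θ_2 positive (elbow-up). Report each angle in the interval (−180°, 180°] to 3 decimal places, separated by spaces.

134.996 45.010 44.994

wrist centre = target − a_3·(cos φ, sin φ) = (-15.3635, 6.3635)
cos θ_2 = (276.5307−9²−9²)/(2·9·9) = 0.7070; θ_2 = 45.0103° (elbow-up)
β = atan2(6.3635,-15.3635) = 157.5007°; ψ = atan2(6.3651,15.3628) = 22.5052°
θ_1 = β − ψ = 134.9955°
θ_3 = φ − θ_1 − θ_2 = 44.9941° (wrapped to (-180°,180°])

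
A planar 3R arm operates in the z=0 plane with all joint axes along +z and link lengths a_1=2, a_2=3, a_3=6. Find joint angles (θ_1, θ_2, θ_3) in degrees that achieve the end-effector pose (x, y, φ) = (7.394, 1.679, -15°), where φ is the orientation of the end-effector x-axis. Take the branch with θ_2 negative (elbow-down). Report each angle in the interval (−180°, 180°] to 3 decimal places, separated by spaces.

wrist centre = target − a_3·(cos φ, sin φ) = (1.5984, 3.2319)
cos θ_2 = (13.0003−2²−3²)/(2·2·3) = 0.0000; θ_2 = -89.9986° (elbow-down)
β = atan2(3.2319,1.5984) = 63.6839°; ψ = atan2(-3.0000,2.0001) = -56.3090°
θ_1 = β − ψ = 119.9928°
θ_3 = φ − θ_1 − θ_2 = -44.9942° (wrapped to (-180°,180°])

119.993 -89.999 -44.994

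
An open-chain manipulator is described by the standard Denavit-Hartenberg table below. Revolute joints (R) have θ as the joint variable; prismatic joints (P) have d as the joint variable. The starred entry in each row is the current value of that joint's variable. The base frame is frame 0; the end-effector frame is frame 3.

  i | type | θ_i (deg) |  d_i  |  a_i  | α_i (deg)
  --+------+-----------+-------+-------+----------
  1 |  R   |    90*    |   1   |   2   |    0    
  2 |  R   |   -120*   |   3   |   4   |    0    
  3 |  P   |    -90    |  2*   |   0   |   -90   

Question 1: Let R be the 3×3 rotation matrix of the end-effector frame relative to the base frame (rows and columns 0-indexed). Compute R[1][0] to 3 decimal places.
-0.866

End-effector x-axis (col 0 of R) = (-0.5000,-0.8660,0.0000)
R[1][0] = -0.8660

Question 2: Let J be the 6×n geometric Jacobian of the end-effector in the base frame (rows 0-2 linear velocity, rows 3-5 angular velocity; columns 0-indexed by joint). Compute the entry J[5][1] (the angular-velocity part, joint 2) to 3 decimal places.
axis z_1 = (0.0000,0.0000,1.0000); lever o_n−o_1 = (3.4641,-2.0000,5.0000)
cross product → J_v[:, 1] = (2.0000,3.4641,-0.0000)
J_ω[:, 1] = z_1
entry J[5][1] = 1.0000

1.000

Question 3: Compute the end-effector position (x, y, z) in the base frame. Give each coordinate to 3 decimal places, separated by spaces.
after link 1: o_1 = (0.0000, 2.0000, 1.0000)
after link 2: o_2 = (3.4641, 0.0000, 4.0000)
after link 3: o_3 = (3.4641, 0.0000, 6.0000)

3.464 0.000 6.000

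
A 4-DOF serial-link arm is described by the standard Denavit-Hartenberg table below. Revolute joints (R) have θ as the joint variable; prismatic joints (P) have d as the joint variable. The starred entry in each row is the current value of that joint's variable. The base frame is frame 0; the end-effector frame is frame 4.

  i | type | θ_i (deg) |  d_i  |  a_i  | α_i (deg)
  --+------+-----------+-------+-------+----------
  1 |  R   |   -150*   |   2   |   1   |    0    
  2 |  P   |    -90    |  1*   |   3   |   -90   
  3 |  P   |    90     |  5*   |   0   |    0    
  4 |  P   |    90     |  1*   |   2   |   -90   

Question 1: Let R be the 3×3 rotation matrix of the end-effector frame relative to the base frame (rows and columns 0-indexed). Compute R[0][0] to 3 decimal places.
End-effector x-axis (col 0 of R) = (0.5000,-0.8660,-0.0000)
R[0][0] = 0.5000

0.500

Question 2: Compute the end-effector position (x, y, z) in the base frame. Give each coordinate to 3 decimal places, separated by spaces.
after link 1: o_1 = (-0.8660, -0.5000, 2.0000)
after link 2: o_2 = (-2.3660, 2.0981, 3.0000)
after link 3: o_3 = (-6.6962, -0.4019, 3.0000)
after link 4: o_4 = (-6.5622, -2.6340, 3.0000)

-6.562 -2.634 3.000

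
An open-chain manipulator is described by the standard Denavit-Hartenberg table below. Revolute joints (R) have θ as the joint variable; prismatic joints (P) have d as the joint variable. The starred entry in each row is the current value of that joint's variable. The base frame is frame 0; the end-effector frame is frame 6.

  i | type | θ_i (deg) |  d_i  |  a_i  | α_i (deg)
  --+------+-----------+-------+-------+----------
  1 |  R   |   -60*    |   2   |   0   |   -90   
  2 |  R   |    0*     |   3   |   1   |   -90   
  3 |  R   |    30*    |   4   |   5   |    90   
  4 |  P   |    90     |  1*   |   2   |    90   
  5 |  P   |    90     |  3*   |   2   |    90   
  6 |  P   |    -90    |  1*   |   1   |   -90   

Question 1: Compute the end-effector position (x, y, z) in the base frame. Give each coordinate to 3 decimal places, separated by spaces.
6.098 -6.366 -5.000

after link 1: o_1 = (0.0000, 0.0000, 2.0000)
after link 2: o_2 = (3.0981, 0.6340, 2.0000)
after link 3: o_3 = (3.0981, -4.3660, -2.0000)
after link 4: o_4 = (4.0981, -4.3660, -4.0000)
after link 5: o_5 = (6.0981, -7.3660, -4.0000)
after link 6: o_6 = (6.0981, -6.3660, -5.0000)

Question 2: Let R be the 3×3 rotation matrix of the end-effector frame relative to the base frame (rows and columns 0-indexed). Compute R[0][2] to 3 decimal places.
1.000

End-effector z-axis (col 2 of R) = (1.0000,0.0000,-0.0000)
R[0][2] = 1.0000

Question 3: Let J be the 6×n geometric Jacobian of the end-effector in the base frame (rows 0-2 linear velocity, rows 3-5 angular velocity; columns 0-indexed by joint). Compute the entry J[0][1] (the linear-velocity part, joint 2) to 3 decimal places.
axis z_1 = (0.8660,0.5000,0.0000); lever o_n−o_1 = (6.0981,-6.3660,-7.0000)
cross product → J_v[:, 1] = (-3.5000,6.0622,-8.5622)
J_ω[:, 1] = z_1
entry J[0][1] = -3.5000

-3.500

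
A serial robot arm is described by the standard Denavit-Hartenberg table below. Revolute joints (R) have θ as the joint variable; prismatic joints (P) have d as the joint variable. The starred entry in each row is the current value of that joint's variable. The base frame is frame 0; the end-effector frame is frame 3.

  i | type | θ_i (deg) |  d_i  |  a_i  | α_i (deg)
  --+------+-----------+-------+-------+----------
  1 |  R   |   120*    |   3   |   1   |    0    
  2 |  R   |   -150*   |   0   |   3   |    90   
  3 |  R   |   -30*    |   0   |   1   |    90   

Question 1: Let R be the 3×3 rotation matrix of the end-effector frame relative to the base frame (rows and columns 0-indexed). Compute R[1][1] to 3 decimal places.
-0.866

End-effector y-axis (col 1 of R) = (-0.5000,-0.8660,0.0000)
R[1][1] = -0.8660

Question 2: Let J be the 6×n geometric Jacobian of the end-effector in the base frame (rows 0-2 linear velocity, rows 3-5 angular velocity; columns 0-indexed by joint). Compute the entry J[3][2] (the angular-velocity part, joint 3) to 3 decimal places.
-0.500

axis z_2 = (-0.5000,-0.8660,0.0000); lever o_n−o_2 = (0.7500,-0.4330,-0.5000)
cross product → J_v[:, 2] = (0.4330,-0.2500,0.8660)
J_ω[:, 2] = z_2
entry J[3][2] = -0.5000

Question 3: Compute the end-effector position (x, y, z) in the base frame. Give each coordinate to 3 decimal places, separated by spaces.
2.848 -1.067 2.500

after link 1: o_1 = (-0.5000, 0.8660, 3.0000)
after link 2: o_2 = (2.0981, -0.6340, 3.0000)
after link 3: o_3 = (2.8481, -1.0670, 2.5000)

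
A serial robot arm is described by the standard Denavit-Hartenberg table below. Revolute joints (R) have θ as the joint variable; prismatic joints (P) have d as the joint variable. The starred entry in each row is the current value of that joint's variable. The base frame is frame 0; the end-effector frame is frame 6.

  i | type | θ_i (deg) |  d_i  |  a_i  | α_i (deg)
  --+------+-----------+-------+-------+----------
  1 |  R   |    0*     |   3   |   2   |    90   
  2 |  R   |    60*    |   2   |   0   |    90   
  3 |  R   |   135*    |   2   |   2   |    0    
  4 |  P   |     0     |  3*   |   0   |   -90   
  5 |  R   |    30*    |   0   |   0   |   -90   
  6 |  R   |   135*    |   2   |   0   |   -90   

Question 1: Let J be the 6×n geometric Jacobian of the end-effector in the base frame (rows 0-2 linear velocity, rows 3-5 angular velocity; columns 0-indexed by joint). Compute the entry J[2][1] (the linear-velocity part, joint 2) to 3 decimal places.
axis z_1 = (0.0000,-1.0000,0.0000); lever o_n−o_1 = (2.4766,-2.7071,-2.2463)
cross product → J_v[:, 1] = (2.2463,0.0000,2.4766)
J_ω[:, 1] = z_1
entry J[2][1] = 2.4766

2.477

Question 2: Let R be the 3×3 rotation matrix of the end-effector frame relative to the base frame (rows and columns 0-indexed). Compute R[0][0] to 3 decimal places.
0.773

End-effector x-axis (col 0 of R) = (0.7727,-0.0670,0.6312)
R[0][0] = 0.7727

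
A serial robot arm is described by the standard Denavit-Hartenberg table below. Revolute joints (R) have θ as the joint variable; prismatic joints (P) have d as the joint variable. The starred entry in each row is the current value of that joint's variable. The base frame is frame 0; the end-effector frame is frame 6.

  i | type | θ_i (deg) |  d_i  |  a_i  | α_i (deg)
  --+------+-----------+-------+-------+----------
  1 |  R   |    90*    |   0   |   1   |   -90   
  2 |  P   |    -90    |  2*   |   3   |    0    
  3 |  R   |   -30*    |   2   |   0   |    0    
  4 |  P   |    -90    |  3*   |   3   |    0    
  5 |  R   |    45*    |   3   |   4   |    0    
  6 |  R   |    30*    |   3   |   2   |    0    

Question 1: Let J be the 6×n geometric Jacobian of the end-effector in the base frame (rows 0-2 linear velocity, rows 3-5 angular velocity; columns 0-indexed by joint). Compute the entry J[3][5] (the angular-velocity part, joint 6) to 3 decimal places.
axis z_5 = (-1.0000,0.0000,0.0000); lever o_n−o_5 = (-3.0000,-1.4142,1.4142)
cross product → J_v[:, 5] = (0.0000,1.4142,1.4142)
J_ω[:, 5] = z_5
entry J[3][5] = -1.0000

-1.000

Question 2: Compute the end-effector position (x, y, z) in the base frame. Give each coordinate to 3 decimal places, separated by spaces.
-13.000 -6.876 3.949

after link 1: o_1 = (0.0000, 1.0000, 0.0000)
after link 2: o_2 = (-2.0000, 1.0000, 3.0000)
after link 3: o_3 = (-4.0000, 1.0000, 3.0000)
after link 4: o_4 = (-7.0000, -1.5981, 1.5000)
after link 5: o_5 = (-10.0000, -5.4618, 2.5353)
after link 6: o_6 = (-13.0000, -6.8760, 3.9495)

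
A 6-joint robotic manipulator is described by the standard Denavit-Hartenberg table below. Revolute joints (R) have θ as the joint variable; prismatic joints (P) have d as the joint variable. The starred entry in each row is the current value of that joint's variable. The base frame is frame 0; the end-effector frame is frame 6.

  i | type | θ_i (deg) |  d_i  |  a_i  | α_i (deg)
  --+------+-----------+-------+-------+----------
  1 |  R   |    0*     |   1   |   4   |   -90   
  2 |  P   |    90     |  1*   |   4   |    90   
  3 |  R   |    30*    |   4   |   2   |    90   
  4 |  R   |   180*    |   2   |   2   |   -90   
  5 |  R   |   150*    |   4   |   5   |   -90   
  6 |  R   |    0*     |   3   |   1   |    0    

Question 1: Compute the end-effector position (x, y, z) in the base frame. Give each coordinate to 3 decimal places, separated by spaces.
4.000 2.964 -9.598

after link 1: o_1 = (4.0000, 0.0000, 1.0000)
after link 2: o_2 = (4.0000, 1.0000, -3.0000)
after link 3: o_3 = (8.0000, 2.0000, -4.7321)
after link 4: o_4 = (8.0000, -0.7321, -4.0000)
after link 5: o_5 = (4.0000, 3.5981, -6.5000)
after link 6: o_6 = (4.0000, 2.9641, -9.5981)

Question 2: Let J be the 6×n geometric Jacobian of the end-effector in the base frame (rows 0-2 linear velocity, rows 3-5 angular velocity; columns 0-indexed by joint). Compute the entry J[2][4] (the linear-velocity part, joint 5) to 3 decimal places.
-3.696

axis z_4 = (-1.0000,-0.0000,-0.0000); lever o_n−o_4 = (-4.0000,3.6962,-5.5981)
cross product → J_v[:, 4] = (0.0000,-5.5981,-3.6962)
J_ω[:, 4] = z_4
entry J[2][4] = -3.6962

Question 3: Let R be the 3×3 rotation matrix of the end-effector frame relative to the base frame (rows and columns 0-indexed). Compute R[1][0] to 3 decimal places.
End-effector x-axis (col 0 of R) = (-0.0000,0.8660,-0.5000)
R[1][0] = 0.8660

0.866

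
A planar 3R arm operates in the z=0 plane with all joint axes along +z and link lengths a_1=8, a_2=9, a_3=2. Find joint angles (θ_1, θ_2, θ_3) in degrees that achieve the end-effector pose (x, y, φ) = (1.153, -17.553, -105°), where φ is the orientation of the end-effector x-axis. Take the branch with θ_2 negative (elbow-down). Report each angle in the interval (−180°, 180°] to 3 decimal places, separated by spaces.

wrist centre = target − a_3·(cos φ, sin φ) = (1.6706, -15.6211)
cos θ_2 = (246.8113−8²−9²)/(2·8·9) = 0.7070; θ_2 = -45.0068° (elbow-down)
β = atan2(-15.6211,1.6706) = -83.8956°; ψ = atan2(-6.3647,14.3632) = -23.8994°
θ_1 = β − ψ = -59.9962°
θ_3 = φ − θ_1 − θ_2 = 0.0030° (wrapped to (-180°,180°])

-59.996 -45.007 0.003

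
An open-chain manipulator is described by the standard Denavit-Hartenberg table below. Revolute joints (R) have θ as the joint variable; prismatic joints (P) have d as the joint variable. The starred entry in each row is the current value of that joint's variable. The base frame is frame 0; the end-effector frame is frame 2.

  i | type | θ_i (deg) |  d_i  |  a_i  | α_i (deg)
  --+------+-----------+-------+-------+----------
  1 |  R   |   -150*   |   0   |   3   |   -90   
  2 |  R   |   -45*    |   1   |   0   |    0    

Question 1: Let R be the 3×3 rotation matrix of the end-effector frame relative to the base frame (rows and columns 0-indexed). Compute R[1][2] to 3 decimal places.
End-effector z-axis (col 2 of R) = (0.5000,-0.8660,0.0000)
R[1][2] = -0.8660

-0.866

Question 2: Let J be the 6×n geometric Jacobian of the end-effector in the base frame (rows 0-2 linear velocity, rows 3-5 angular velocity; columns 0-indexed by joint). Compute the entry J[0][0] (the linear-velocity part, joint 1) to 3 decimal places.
axis z_0 = ẑ; lever o_n−o_0 = (-2.0981,-2.3660,0.0000)
cross product → J_v[:, 0] = (2.3660,-2.0981,0.0000)
J_ω[:, 0] = z_0
entry J[0][0] = 2.3660

2.366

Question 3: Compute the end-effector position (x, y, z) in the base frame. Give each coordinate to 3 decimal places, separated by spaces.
-2.098 -2.366 0.000

after link 1: o_1 = (-2.5981, -1.5000, 0.0000)
after link 2: o_2 = (-2.0981, -2.3660, 0.0000)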